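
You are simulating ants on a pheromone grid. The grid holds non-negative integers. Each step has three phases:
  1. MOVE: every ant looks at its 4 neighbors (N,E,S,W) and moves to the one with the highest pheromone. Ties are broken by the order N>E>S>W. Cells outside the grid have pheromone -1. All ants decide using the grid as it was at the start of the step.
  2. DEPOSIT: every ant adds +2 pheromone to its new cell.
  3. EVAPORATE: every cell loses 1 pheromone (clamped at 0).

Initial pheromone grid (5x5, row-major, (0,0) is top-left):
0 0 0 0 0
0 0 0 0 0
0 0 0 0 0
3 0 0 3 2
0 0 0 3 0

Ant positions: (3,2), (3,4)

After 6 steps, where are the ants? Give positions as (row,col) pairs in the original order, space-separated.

Step 1: ant0:(3,2)->E->(3,3) | ant1:(3,4)->W->(3,3)
  grid max=6 at (3,3)
Step 2: ant0:(3,3)->S->(4,3) | ant1:(3,3)->S->(4,3)
  grid max=5 at (3,3)
Step 3: ant0:(4,3)->N->(3,3) | ant1:(4,3)->N->(3,3)
  grid max=8 at (3,3)
Step 4: ant0:(3,3)->S->(4,3) | ant1:(3,3)->S->(4,3)
  grid max=7 at (3,3)
Step 5: ant0:(4,3)->N->(3,3) | ant1:(4,3)->N->(3,3)
  grid max=10 at (3,3)
Step 6: ant0:(3,3)->S->(4,3) | ant1:(3,3)->S->(4,3)
  grid max=9 at (3,3)

(4,3) (4,3)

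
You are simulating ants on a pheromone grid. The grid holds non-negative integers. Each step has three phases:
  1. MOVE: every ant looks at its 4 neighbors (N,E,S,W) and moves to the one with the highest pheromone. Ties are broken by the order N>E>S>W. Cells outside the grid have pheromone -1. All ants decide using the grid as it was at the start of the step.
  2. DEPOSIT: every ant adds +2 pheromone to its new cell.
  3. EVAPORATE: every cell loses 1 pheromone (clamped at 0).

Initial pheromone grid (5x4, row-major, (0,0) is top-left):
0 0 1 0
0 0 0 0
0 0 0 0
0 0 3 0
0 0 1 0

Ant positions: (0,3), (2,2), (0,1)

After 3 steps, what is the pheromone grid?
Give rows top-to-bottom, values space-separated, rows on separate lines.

After step 1: ants at (0,2),(3,2),(0,2)
  0 0 4 0
  0 0 0 0
  0 0 0 0
  0 0 4 0
  0 0 0 0
After step 2: ants at (0,3),(2,2),(0,3)
  0 0 3 3
  0 0 0 0
  0 0 1 0
  0 0 3 0
  0 0 0 0
After step 3: ants at (0,2),(3,2),(0,2)
  0 0 6 2
  0 0 0 0
  0 0 0 0
  0 0 4 0
  0 0 0 0

0 0 6 2
0 0 0 0
0 0 0 0
0 0 4 0
0 0 0 0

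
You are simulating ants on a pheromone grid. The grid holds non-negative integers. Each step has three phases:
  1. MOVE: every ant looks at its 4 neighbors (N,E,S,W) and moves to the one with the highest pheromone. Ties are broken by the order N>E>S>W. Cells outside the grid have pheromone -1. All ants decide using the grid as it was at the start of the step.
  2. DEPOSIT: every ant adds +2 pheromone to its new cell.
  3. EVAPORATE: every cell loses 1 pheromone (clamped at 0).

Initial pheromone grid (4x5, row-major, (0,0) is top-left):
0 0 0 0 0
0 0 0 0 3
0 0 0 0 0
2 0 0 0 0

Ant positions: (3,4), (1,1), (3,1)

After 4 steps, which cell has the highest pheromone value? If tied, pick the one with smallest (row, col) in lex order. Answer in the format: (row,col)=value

Step 1: ant0:(3,4)->N->(2,4) | ant1:(1,1)->N->(0,1) | ant2:(3,1)->W->(3,0)
  grid max=3 at (3,0)
Step 2: ant0:(2,4)->N->(1,4) | ant1:(0,1)->E->(0,2) | ant2:(3,0)->N->(2,0)
  grid max=3 at (1,4)
Step 3: ant0:(1,4)->N->(0,4) | ant1:(0,2)->E->(0,3) | ant2:(2,0)->S->(3,0)
  grid max=3 at (3,0)
Step 4: ant0:(0,4)->S->(1,4) | ant1:(0,3)->E->(0,4) | ant2:(3,0)->N->(2,0)
  grid max=3 at (1,4)
Final grid:
  0 0 0 0 2
  0 0 0 0 3
  1 0 0 0 0
  2 0 0 0 0
Max pheromone 3 at (1,4)

Answer: (1,4)=3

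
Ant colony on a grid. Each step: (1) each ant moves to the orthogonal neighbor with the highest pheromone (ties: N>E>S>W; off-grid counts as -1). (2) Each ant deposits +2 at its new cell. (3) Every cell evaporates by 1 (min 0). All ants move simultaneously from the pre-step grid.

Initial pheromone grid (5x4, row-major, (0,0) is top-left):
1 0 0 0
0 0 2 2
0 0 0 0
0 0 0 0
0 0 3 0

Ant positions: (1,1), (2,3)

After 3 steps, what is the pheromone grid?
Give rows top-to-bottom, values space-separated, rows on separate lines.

After step 1: ants at (1,2),(1,3)
  0 0 0 0
  0 0 3 3
  0 0 0 0
  0 0 0 0
  0 0 2 0
After step 2: ants at (1,3),(1,2)
  0 0 0 0
  0 0 4 4
  0 0 0 0
  0 0 0 0
  0 0 1 0
After step 3: ants at (1,2),(1,3)
  0 0 0 0
  0 0 5 5
  0 0 0 0
  0 0 0 0
  0 0 0 0

0 0 0 0
0 0 5 5
0 0 0 0
0 0 0 0
0 0 0 0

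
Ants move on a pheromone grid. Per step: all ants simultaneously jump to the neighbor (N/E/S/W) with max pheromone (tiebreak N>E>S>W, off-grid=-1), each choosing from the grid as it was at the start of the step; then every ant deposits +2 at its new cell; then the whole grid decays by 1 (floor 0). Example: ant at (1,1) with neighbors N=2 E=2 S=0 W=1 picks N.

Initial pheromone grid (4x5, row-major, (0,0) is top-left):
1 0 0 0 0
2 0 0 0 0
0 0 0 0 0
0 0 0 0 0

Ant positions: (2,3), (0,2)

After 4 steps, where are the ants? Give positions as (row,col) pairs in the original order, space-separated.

Step 1: ant0:(2,3)->N->(1,3) | ant1:(0,2)->E->(0,3)
  grid max=1 at (0,3)
Step 2: ant0:(1,3)->N->(0,3) | ant1:(0,3)->S->(1,3)
  grid max=2 at (0,3)
Step 3: ant0:(0,3)->S->(1,3) | ant1:(1,3)->N->(0,3)
  grid max=3 at (0,3)
Step 4: ant0:(1,3)->N->(0,3) | ant1:(0,3)->S->(1,3)
  grid max=4 at (0,3)

(0,3) (1,3)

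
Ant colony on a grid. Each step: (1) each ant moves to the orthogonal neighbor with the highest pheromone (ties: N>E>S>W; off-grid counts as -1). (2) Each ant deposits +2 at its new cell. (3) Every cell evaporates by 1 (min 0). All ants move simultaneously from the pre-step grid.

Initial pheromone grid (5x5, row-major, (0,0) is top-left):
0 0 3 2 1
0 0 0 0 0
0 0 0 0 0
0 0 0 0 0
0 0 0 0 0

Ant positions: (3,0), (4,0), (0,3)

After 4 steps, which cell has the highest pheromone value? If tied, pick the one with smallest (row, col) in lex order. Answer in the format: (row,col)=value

Answer: (2,0)=4

Derivation:
Step 1: ant0:(3,0)->N->(2,0) | ant1:(4,0)->N->(3,0) | ant2:(0,3)->W->(0,2)
  grid max=4 at (0,2)
Step 2: ant0:(2,0)->S->(3,0) | ant1:(3,0)->N->(2,0) | ant2:(0,2)->E->(0,3)
  grid max=3 at (0,2)
Step 3: ant0:(3,0)->N->(2,0) | ant1:(2,0)->S->(3,0) | ant2:(0,3)->W->(0,2)
  grid max=4 at (0,2)
Step 4: ant0:(2,0)->S->(3,0) | ant1:(3,0)->N->(2,0) | ant2:(0,2)->E->(0,3)
  grid max=4 at (2,0)
Final grid:
  0 0 3 2 0
  0 0 0 0 0
  4 0 0 0 0
  4 0 0 0 0
  0 0 0 0 0
Max pheromone 4 at (2,0)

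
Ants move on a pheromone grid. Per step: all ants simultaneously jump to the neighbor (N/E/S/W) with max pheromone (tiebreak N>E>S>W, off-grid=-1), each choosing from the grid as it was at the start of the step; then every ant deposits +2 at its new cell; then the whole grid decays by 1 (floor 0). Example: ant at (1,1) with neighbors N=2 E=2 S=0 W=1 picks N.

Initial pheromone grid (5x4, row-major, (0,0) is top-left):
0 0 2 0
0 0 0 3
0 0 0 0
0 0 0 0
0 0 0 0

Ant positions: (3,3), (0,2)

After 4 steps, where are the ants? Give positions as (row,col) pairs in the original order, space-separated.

Step 1: ant0:(3,3)->N->(2,3) | ant1:(0,2)->E->(0,3)
  grid max=2 at (1,3)
Step 2: ant0:(2,3)->N->(1,3) | ant1:(0,3)->S->(1,3)
  grid max=5 at (1,3)
Step 3: ant0:(1,3)->N->(0,3) | ant1:(1,3)->N->(0,3)
  grid max=4 at (1,3)
Step 4: ant0:(0,3)->S->(1,3) | ant1:(0,3)->S->(1,3)
  grid max=7 at (1,3)

(1,3) (1,3)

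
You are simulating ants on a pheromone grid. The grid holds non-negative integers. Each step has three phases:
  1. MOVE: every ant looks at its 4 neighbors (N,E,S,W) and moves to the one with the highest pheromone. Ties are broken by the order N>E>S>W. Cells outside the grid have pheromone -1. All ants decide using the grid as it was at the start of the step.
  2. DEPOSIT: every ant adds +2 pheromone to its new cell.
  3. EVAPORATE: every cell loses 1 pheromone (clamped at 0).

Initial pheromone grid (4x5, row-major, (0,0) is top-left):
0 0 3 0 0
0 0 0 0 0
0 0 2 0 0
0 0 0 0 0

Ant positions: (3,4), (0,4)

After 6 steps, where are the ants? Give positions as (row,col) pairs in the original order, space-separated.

Step 1: ant0:(3,4)->N->(2,4) | ant1:(0,4)->S->(1,4)
  grid max=2 at (0,2)
Step 2: ant0:(2,4)->N->(1,4) | ant1:(1,4)->S->(2,4)
  grid max=2 at (1,4)
Step 3: ant0:(1,4)->S->(2,4) | ant1:(2,4)->N->(1,4)
  grid max=3 at (1,4)
Step 4: ant0:(2,4)->N->(1,4) | ant1:(1,4)->S->(2,4)
  grid max=4 at (1,4)
Step 5: ant0:(1,4)->S->(2,4) | ant1:(2,4)->N->(1,4)
  grid max=5 at (1,4)
Step 6: ant0:(2,4)->N->(1,4) | ant1:(1,4)->S->(2,4)
  grid max=6 at (1,4)

(1,4) (2,4)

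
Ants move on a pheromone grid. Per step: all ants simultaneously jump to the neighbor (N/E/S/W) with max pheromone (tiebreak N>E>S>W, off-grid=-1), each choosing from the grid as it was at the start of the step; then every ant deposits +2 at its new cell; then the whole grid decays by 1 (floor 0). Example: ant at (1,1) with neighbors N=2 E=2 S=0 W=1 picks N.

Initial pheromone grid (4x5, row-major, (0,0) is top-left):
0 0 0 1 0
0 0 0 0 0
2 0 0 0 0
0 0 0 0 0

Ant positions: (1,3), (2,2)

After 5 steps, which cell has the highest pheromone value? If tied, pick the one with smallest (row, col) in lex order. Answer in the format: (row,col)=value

Step 1: ant0:(1,3)->N->(0,3) | ant1:(2,2)->N->(1,2)
  grid max=2 at (0,3)
Step 2: ant0:(0,3)->E->(0,4) | ant1:(1,2)->N->(0,2)
  grid max=1 at (0,2)
Step 3: ant0:(0,4)->W->(0,3) | ant1:(0,2)->E->(0,3)
  grid max=4 at (0,3)
Step 4: ant0:(0,3)->E->(0,4) | ant1:(0,3)->E->(0,4)
  grid max=3 at (0,3)
Step 5: ant0:(0,4)->W->(0,3) | ant1:(0,4)->W->(0,3)
  grid max=6 at (0,3)
Final grid:
  0 0 0 6 2
  0 0 0 0 0
  0 0 0 0 0
  0 0 0 0 0
Max pheromone 6 at (0,3)

Answer: (0,3)=6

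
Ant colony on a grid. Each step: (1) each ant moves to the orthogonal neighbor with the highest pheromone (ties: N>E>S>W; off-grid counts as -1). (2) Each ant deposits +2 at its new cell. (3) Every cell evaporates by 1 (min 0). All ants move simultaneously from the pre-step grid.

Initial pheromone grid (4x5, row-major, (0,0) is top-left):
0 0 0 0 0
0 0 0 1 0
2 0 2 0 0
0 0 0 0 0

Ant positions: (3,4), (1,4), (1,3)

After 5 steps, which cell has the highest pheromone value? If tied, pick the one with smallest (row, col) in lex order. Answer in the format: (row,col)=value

Step 1: ant0:(3,4)->N->(2,4) | ant1:(1,4)->W->(1,3) | ant2:(1,3)->N->(0,3)
  grid max=2 at (1,3)
Step 2: ant0:(2,4)->N->(1,4) | ant1:(1,3)->N->(0,3) | ant2:(0,3)->S->(1,3)
  grid max=3 at (1,3)
Step 3: ant0:(1,4)->W->(1,3) | ant1:(0,3)->S->(1,3) | ant2:(1,3)->N->(0,3)
  grid max=6 at (1,3)
Step 4: ant0:(1,3)->N->(0,3) | ant1:(1,3)->N->(0,3) | ant2:(0,3)->S->(1,3)
  grid max=7 at (1,3)
Step 5: ant0:(0,3)->S->(1,3) | ant1:(0,3)->S->(1,3) | ant2:(1,3)->N->(0,3)
  grid max=10 at (1,3)
Final grid:
  0 0 0 7 0
  0 0 0 10 0
  0 0 0 0 0
  0 0 0 0 0
Max pheromone 10 at (1,3)

Answer: (1,3)=10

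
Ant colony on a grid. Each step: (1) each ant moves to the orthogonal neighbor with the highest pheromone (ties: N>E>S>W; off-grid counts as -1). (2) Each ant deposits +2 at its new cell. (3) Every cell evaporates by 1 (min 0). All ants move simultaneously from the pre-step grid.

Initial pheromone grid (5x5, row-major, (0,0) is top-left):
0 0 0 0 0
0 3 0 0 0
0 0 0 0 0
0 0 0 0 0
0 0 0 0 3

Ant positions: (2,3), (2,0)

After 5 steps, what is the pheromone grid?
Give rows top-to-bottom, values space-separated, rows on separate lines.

After step 1: ants at (1,3),(1,0)
  0 0 0 0 0
  1 2 0 1 0
  0 0 0 0 0
  0 0 0 0 0
  0 0 0 0 2
After step 2: ants at (0,3),(1,1)
  0 0 0 1 0
  0 3 0 0 0
  0 0 0 0 0
  0 0 0 0 0
  0 0 0 0 1
After step 3: ants at (0,4),(0,1)
  0 1 0 0 1
  0 2 0 0 0
  0 0 0 0 0
  0 0 0 0 0
  0 0 0 0 0
After step 4: ants at (1,4),(1,1)
  0 0 0 0 0
  0 3 0 0 1
  0 0 0 0 0
  0 0 0 0 0
  0 0 0 0 0
After step 5: ants at (0,4),(0,1)
  0 1 0 0 1
  0 2 0 0 0
  0 0 0 0 0
  0 0 0 0 0
  0 0 0 0 0

0 1 0 0 1
0 2 0 0 0
0 0 0 0 0
0 0 0 0 0
0 0 0 0 0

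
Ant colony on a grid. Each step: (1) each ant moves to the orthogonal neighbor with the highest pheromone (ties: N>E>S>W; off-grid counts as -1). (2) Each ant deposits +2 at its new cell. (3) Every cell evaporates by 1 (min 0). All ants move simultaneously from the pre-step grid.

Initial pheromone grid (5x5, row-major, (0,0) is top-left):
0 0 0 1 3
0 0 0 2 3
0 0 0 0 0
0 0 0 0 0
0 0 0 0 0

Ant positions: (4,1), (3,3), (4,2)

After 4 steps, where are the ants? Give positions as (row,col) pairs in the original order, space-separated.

Step 1: ant0:(4,1)->N->(3,1) | ant1:(3,3)->N->(2,3) | ant2:(4,2)->N->(3,2)
  grid max=2 at (0,4)
Step 2: ant0:(3,1)->E->(3,2) | ant1:(2,3)->N->(1,3) | ant2:(3,2)->W->(3,1)
  grid max=2 at (1,3)
Step 3: ant0:(3,2)->W->(3,1) | ant1:(1,3)->E->(1,4) | ant2:(3,1)->E->(3,2)
  grid max=3 at (3,1)
Step 4: ant0:(3,1)->E->(3,2) | ant1:(1,4)->W->(1,3) | ant2:(3,2)->W->(3,1)
  grid max=4 at (3,1)

(3,2) (1,3) (3,1)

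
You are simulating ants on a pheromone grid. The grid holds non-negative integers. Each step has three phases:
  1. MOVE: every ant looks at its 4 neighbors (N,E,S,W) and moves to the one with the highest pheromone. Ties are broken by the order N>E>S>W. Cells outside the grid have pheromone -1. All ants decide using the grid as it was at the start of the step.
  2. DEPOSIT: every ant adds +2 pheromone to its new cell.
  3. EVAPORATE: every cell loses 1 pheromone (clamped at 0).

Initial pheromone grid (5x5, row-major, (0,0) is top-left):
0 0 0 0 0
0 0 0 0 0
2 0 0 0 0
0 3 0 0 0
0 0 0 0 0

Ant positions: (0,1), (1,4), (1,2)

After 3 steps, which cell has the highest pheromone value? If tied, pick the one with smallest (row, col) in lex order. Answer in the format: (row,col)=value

Step 1: ant0:(0,1)->E->(0,2) | ant1:(1,4)->N->(0,4) | ant2:(1,2)->N->(0,2)
  grid max=3 at (0,2)
Step 2: ant0:(0,2)->E->(0,3) | ant1:(0,4)->S->(1,4) | ant2:(0,2)->E->(0,3)
  grid max=3 at (0,3)
Step 3: ant0:(0,3)->W->(0,2) | ant1:(1,4)->N->(0,4) | ant2:(0,3)->W->(0,2)
  grid max=5 at (0,2)
Final grid:
  0 0 5 2 1
  0 0 0 0 0
  0 0 0 0 0
  0 0 0 0 0
  0 0 0 0 0
Max pheromone 5 at (0,2)

Answer: (0,2)=5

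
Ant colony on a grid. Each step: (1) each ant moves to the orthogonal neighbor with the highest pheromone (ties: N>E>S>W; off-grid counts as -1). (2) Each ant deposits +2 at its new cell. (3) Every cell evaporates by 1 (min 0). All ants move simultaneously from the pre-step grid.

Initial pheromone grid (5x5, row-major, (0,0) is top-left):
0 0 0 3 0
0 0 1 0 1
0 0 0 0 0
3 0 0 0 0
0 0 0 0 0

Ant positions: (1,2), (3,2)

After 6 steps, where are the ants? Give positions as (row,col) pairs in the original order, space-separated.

Step 1: ant0:(1,2)->N->(0,2) | ant1:(3,2)->N->(2,2)
  grid max=2 at (0,3)
Step 2: ant0:(0,2)->E->(0,3) | ant1:(2,2)->N->(1,2)
  grid max=3 at (0,3)
Step 3: ant0:(0,3)->E->(0,4) | ant1:(1,2)->N->(0,2)
  grid max=2 at (0,3)
Step 4: ant0:(0,4)->W->(0,3) | ant1:(0,2)->E->(0,3)
  grid max=5 at (0,3)
Step 5: ant0:(0,3)->E->(0,4) | ant1:(0,3)->E->(0,4)
  grid max=4 at (0,3)
Step 6: ant0:(0,4)->W->(0,3) | ant1:(0,4)->W->(0,3)
  grid max=7 at (0,3)

(0,3) (0,3)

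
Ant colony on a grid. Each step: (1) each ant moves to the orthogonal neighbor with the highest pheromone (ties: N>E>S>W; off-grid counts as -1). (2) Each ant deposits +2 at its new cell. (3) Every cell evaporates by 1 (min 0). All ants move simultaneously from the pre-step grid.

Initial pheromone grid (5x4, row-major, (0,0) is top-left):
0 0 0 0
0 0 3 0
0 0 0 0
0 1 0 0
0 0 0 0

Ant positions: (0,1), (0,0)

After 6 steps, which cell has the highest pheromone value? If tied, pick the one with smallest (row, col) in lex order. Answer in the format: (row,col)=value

Step 1: ant0:(0,1)->E->(0,2) | ant1:(0,0)->E->(0,1)
  grid max=2 at (1,2)
Step 2: ant0:(0,2)->S->(1,2) | ant1:(0,1)->E->(0,2)
  grid max=3 at (1,2)
Step 3: ant0:(1,2)->N->(0,2) | ant1:(0,2)->S->(1,2)
  grid max=4 at (1,2)
Step 4: ant0:(0,2)->S->(1,2) | ant1:(1,2)->N->(0,2)
  grid max=5 at (1,2)
Step 5: ant0:(1,2)->N->(0,2) | ant1:(0,2)->S->(1,2)
  grid max=6 at (1,2)
Step 6: ant0:(0,2)->S->(1,2) | ant1:(1,2)->N->(0,2)
  grid max=7 at (1,2)
Final grid:
  0 0 6 0
  0 0 7 0
  0 0 0 0
  0 0 0 0
  0 0 0 0
Max pheromone 7 at (1,2)

Answer: (1,2)=7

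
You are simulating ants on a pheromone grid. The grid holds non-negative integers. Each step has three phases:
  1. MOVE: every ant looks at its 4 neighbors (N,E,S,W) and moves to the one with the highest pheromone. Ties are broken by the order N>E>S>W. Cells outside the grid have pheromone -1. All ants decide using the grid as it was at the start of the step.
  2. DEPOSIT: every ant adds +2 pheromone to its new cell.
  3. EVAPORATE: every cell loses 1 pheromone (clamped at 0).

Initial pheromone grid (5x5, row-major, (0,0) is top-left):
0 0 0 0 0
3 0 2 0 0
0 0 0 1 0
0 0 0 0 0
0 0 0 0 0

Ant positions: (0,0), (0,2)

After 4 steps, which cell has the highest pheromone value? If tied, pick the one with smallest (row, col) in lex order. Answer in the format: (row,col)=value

Answer: (1,0)=3

Derivation:
Step 1: ant0:(0,0)->S->(1,0) | ant1:(0,2)->S->(1,2)
  grid max=4 at (1,0)
Step 2: ant0:(1,0)->N->(0,0) | ant1:(1,2)->N->(0,2)
  grid max=3 at (1,0)
Step 3: ant0:(0,0)->S->(1,0) | ant1:(0,2)->S->(1,2)
  grid max=4 at (1,0)
Step 4: ant0:(1,0)->N->(0,0) | ant1:(1,2)->N->(0,2)
  grid max=3 at (1,0)
Final grid:
  1 0 1 0 0
  3 0 2 0 0
  0 0 0 0 0
  0 0 0 0 0
  0 0 0 0 0
Max pheromone 3 at (1,0)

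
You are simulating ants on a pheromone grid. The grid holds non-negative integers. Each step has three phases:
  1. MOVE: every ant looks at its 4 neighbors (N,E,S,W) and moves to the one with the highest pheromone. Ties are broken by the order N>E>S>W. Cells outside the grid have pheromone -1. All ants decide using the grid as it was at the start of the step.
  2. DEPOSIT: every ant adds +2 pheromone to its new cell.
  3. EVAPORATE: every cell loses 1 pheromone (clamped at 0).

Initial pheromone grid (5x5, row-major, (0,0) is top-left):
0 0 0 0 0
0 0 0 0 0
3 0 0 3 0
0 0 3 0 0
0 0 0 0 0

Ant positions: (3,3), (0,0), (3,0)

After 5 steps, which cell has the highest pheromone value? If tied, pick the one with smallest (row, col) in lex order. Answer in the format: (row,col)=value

Answer: (2,0)=4

Derivation:
Step 1: ant0:(3,3)->N->(2,3) | ant1:(0,0)->E->(0,1) | ant2:(3,0)->N->(2,0)
  grid max=4 at (2,0)
Step 2: ant0:(2,3)->N->(1,3) | ant1:(0,1)->E->(0,2) | ant2:(2,0)->N->(1,0)
  grid max=3 at (2,0)
Step 3: ant0:(1,3)->S->(2,3) | ant1:(0,2)->E->(0,3) | ant2:(1,0)->S->(2,0)
  grid max=4 at (2,0)
Step 4: ant0:(2,3)->N->(1,3) | ant1:(0,3)->E->(0,4) | ant2:(2,0)->N->(1,0)
  grid max=3 at (2,0)
Step 5: ant0:(1,3)->S->(2,3) | ant1:(0,4)->S->(1,4) | ant2:(1,0)->S->(2,0)
  grid max=4 at (2,0)
Final grid:
  0 0 0 0 0
  0 0 0 0 1
  4 0 0 4 0
  0 0 0 0 0
  0 0 0 0 0
Max pheromone 4 at (2,0)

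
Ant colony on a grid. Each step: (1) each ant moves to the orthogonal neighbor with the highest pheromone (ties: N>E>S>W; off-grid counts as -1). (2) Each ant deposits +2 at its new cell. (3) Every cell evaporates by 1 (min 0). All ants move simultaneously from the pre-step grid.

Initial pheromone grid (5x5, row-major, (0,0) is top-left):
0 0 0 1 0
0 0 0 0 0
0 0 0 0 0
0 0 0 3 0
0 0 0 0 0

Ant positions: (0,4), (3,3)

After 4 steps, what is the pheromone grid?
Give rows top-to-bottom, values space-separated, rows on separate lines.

After step 1: ants at (0,3),(2,3)
  0 0 0 2 0
  0 0 0 0 0
  0 0 0 1 0
  0 0 0 2 0
  0 0 0 0 0
After step 2: ants at (0,4),(3,3)
  0 0 0 1 1
  0 0 0 0 0
  0 0 0 0 0
  0 0 0 3 0
  0 0 0 0 0
After step 3: ants at (0,3),(2,3)
  0 0 0 2 0
  0 0 0 0 0
  0 0 0 1 0
  0 0 0 2 0
  0 0 0 0 0
After step 4: ants at (0,4),(3,3)
  0 0 0 1 1
  0 0 0 0 0
  0 0 0 0 0
  0 0 0 3 0
  0 0 0 0 0

0 0 0 1 1
0 0 0 0 0
0 0 0 0 0
0 0 0 3 0
0 0 0 0 0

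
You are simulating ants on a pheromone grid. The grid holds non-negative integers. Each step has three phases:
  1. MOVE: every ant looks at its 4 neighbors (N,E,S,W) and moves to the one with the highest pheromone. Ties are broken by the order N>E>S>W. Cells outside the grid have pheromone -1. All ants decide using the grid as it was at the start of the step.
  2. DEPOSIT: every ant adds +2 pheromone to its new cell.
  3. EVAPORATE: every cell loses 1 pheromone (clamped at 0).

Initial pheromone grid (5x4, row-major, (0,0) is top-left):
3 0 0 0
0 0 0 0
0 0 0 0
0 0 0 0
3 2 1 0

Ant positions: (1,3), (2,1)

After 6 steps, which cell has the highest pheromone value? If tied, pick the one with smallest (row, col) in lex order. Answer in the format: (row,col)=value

Step 1: ant0:(1,3)->N->(0,3) | ant1:(2,1)->N->(1,1)
  grid max=2 at (0,0)
Step 2: ant0:(0,3)->S->(1,3) | ant1:(1,1)->N->(0,1)
  grid max=1 at (0,0)
Step 3: ant0:(1,3)->N->(0,3) | ant1:(0,1)->W->(0,0)
  grid max=2 at (0,0)
Step 4: ant0:(0,3)->S->(1,3) | ant1:(0,0)->E->(0,1)
  grid max=1 at (0,0)
Step 5: ant0:(1,3)->N->(0,3) | ant1:(0,1)->W->(0,0)
  grid max=2 at (0,0)
Step 6: ant0:(0,3)->S->(1,3) | ant1:(0,0)->E->(0,1)
  grid max=1 at (0,0)
Final grid:
  1 1 0 0
  0 0 0 1
  0 0 0 0
  0 0 0 0
  0 0 0 0
Max pheromone 1 at (0,0)

Answer: (0,0)=1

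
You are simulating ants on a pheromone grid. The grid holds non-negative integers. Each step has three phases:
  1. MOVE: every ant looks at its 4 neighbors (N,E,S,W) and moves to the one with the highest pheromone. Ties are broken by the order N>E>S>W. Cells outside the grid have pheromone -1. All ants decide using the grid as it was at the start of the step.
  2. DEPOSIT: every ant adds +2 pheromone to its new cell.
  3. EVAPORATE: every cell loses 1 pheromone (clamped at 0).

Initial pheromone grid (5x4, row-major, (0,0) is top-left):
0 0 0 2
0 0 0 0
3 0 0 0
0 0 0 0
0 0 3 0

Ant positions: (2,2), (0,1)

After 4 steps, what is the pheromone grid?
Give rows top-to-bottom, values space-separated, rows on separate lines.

After step 1: ants at (1,2),(0,2)
  0 0 1 1
  0 0 1 0
  2 0 0 0
  0 0 0 0
  0 0 2 0
After step 2: ants at (0,2),(0,3)
  0 0 2 2
  0 0 0 0
  1 0 0 0
  0 0 0 0
  0 0 1 0
After step 3: ants at (0,3),(0,2)
  0 0 3 3
  0 0 0 0
  0 0 0 0
  0 0 0 0
  0 0 0 0
After step 4: ants at (0,2),(0,3)
  0 0 4 4
  0 0 0 0
  0 0 0 0
  0 0 0 0
  0 0 0 0

0 0 4 4
0 0 0 0
0 0 0 0
0 0 0 0
0 0 0 0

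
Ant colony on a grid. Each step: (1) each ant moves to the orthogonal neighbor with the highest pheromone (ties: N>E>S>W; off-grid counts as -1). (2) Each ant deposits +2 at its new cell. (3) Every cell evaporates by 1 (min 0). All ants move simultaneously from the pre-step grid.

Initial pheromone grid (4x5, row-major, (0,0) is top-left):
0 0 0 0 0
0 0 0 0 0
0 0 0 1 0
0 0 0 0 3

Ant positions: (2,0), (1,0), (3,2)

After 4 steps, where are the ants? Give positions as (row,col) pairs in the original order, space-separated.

Step 1: ant0:(2,0)->N->(1,0) | ant1:(1,0)->N->(0,0) | ant2:(3,2)->N->(2,2)
  grid max=2 at (3,4)
Step 2: ant0:(1,0)->N->(0,0) | ant1:(0,0)->S->(1,0) | ant2:(2,2)->N->(1,2)
  grid max=2 at (0,0)
Step 3: ant0:(0,0)->S->(1,0) | ant1:(1,0)->N->(0,0) | ant2:(1,2)->N->(0,2)
  grid max=3 at (0,0)
Step 4: ant0:(1,0)->N->(0,0) | ant1:(0,0)->S->(1,0) | ant2:(0,2)->E->(0,3)
  grid max=4 at (0,0)

(0,0) (1,0) (0,3)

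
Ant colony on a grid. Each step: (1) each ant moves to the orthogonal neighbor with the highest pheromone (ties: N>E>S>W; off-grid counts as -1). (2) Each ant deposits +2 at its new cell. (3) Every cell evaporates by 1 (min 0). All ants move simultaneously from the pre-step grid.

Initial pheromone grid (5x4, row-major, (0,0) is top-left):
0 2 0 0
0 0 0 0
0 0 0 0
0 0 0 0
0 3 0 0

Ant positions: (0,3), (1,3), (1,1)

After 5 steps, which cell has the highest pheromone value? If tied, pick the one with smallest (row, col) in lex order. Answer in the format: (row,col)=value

Step 1: ant0:(0,3)->S->(1,3) | ant1:(1,3)->N->(0,3) | ant2:(1,1)->N->(0,1)
  grid max=3 at (0,1)
Step 2: ant0:(1,3)->N->(0,3) | ant1:(0,3)->S->(1,3) | ant2:(0,1)->E->(0,2)
  grid max=2 at (0,1)
Step 3: ant0:(0,3)->S->(1,3) | ant1:(1,3)->N->(0,3) | ant2:(0,2)->E->(0,3)
  grid max=5 at (0,3)
Step 4: ant0:(1,3)->N->(0,3) | ant1:(0,3)->S->(1,3) | ant2:(0,3)->S->(1,3)
  grid max=6 at (0,3)
Step 5: ant0:(0,3)->S->(1,3) | ant1:(1,3)->N->(0,3) | ant2:(1,3)->N->(0,3)
  grid max=9 at (0,3)
Final grid:
  0 0 0 9
  0 0 0 7
  0 0 0 0
  0 0 0 0
  0 0 0 0
Max pheromone 9 at (0,3)

Answer: (0,3)=9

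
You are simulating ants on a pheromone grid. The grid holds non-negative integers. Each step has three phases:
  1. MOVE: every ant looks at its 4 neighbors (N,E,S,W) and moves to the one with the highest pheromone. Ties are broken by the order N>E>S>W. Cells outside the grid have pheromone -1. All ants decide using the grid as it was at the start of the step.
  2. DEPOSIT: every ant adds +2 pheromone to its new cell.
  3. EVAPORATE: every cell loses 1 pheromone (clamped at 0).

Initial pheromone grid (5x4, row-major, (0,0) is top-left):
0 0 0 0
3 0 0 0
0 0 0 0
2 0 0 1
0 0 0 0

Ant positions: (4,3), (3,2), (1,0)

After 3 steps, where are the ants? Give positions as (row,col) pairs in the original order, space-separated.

Step 1: ant0:(4,3)->N->(3,3) | ant1:(3,2)->E->(3,3) | ant2:(1,0)->N->(0,0)
  grid max=4 at (3,3)
Step 2: ant0:(3,3)->N->(2,3) | ant1:(3,3)->N->(2,3) | ant2:(0,0)->S->(1,0)
  grid max=3 at (1,0)
Step 3: ant0:(2,3)->S->(3,3) | ant1:(2,3)->S->(3,3) | ant2:(1,0)->N->(0,0)
  grid max=6 at (3,3)

(3,3) (3,3) (0,0)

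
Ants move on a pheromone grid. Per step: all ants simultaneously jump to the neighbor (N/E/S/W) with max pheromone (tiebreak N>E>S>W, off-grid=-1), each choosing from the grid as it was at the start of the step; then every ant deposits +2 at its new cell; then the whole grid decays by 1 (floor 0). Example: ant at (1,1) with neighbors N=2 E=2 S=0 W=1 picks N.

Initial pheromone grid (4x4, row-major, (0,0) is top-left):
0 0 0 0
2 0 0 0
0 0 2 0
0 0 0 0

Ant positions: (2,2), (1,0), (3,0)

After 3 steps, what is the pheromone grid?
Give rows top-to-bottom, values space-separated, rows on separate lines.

After step 1: ants at (1,2),(0,0),(2,0)
  1 0 0 0
  1 0 1 0
  1 0 1 0
  0 0 0 0
After step 2: ants at (2,2),(1,0),(1,0)
  0 0 0 0
  4 0 0 0
  0 0 2 0
  0 0 0 0
After step 3: ants at (1,2),(0,0),(0,0)
  3 0 0 0
  3 0 1 0
  0 0 1 0
  0 0 0 0

3 0 0 0
3 0 1 0
0 0 1 0
0 0 0 0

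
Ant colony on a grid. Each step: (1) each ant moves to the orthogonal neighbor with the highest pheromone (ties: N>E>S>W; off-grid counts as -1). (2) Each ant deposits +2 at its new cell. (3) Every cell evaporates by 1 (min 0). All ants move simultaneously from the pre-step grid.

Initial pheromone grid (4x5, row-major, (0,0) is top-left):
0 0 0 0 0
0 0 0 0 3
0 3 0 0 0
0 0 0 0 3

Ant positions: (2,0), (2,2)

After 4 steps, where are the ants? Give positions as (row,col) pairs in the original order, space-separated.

Step 1: ant0:(2,0)->E->(2,1) | ant1:(2,2)->W->(2,1)
  grid max=6 at (2,1)
Step 2: ant0:(2,1)->N->(1,1) | ant1:(2,1)->N->(1,1)
  grid max=5 at (2,1)
Step 3: ant0:(1,1)->S->(2,1) | ant1:(1,1)->S->(2,1)
  grid max=8 at (2,1)
Step 4: ant0:(2,1)->N->(1,1) | ant1:(2,1)->N->(1,1)
  grid max=7 at (2,1)

(1,1) (1,1)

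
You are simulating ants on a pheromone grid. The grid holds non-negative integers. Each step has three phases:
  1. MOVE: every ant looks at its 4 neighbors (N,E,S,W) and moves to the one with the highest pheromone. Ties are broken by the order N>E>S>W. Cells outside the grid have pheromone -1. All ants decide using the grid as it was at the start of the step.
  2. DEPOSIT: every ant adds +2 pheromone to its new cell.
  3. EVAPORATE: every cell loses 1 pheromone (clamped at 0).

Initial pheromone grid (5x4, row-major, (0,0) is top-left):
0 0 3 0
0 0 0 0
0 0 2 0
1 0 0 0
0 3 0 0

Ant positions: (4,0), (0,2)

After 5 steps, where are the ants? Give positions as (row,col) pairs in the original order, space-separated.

Step 1: ant0:(4,0)->E->(4,1) | ant1:(0,2)->E->(0,3)
  grid max=4 at (4,1)
Step 2: ant0:(4,1)->N->(3,1) | ant1:(0,3)->W->(0,2)
  grid max=3 at (0,2)
Step 3: ant0:(3,1)->S->(4,1) | ant1:(0,2)->E->(0,3)
  grid max=4 at (4,1)
Step 4: ant0:(4,1)->N->(3,1) | ant1:(0,3)->W->(0,2)
  grid max=3 at (0,2)
Step 5: ant0:(3,1)->S->(4,1) | ant1:(0,2)->E->(0,3)
  grid max=4 at (4,1)

(4,1) (0,3)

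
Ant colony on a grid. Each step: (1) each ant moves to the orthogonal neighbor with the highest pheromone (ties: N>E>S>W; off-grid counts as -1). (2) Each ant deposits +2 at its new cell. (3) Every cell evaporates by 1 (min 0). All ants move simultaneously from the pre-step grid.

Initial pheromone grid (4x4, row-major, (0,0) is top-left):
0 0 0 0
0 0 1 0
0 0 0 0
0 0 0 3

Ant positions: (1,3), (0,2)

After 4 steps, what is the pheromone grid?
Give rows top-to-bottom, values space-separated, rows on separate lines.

After step 1: ants at (1,2),(1,2)
  0 0 0 0
  0 0 4 0
  0 0 0 0
  0 0 0 2
After step 2: ants at (0,2),(0,2)
  0 0 3 0
  0 0 3 0
  0 0 0 0
  0 0 0 1
After step 3: ants at (1,2),(1,2)
  0 0 2 0
  0 0 6 0
  0 0 0 0
  0 0 0 0
After step 4: ants at (0,2),(0,2)
  0 0 5 0
  0 0 5 0
  0 0 0 0
  0 0 0 0

0 0 5 0
0 0 5 0
0 0 0 0
0 0 0 0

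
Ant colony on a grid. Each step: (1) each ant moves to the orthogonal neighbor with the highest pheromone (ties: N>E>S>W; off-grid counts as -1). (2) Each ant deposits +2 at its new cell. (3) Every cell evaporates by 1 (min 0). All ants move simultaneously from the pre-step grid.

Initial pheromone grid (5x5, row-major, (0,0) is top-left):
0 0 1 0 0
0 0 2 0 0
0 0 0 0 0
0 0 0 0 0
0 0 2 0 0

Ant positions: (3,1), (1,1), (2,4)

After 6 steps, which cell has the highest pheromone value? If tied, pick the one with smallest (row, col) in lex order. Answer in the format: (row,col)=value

Step 1: ant0:(3,1)->N->(2,1) | ant1:(1,1)->E->(1,2) | ant2:(2,4)->N->(1,4)
  grid max=3 at (1,2)
Step 2: ant0:(2,1)->N->(1,1) | ant1:(1,2)->N->(0,2) | ant2:(1,4)->N->(0,4)
  grid max=2 at (1,2)
Step 3: ant0:(1,1)->E->(1,2) | ant1:(0,2)->S->(1,2) | ant2:(0,4)->S->(1,4)
  grid max=5 at (1,2)
Step 4: ant0:(1,2)->N->(0,2) | ant1:(1,2)->N->(0,2) | ant2:(1,4)->N->(0,4)
  grid max=4 at (1,2)
Step 5: ant0:(0,2)->S->(1,2) | ant1:(0,2)->S->(1,2) | ant2:(0,4)->S->(1,4)
  grid max=7 at (1,2)
Step 6: ant0:(1,2)->N->(0,2) | ant1:(1,2)->N->(0,2) | ant2:(1,4)->N->(0,4)
  grid max=6 at (1,2)
Final grid:
  0 0 5 0 1
  0 0 6 0 0
  0 0 0 0 0
  0 0 0 0 0
  0 0 0 0 0
Max pheromone 6 at (1,2)

Answer: (1,2)=6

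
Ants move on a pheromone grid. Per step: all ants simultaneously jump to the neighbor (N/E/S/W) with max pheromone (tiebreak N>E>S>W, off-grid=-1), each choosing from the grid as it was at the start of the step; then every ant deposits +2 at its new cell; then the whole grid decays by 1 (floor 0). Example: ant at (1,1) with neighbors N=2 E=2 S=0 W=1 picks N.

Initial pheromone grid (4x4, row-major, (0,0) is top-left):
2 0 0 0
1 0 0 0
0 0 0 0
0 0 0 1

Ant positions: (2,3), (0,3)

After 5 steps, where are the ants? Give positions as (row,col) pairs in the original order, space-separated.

Step 1: ant0:(2,3)->S->(3,3) | ant1:(0,3)->S->(1,3)
  grid max=2 at (3,3)
Step 2: ant0:(3,3)->N->(2,3) | ant1:(1,3)->N->(0,3)
  grid max=1 at (0,3)
Step 3: ant0:(2,3)->S->(3,3) | ant1:(0,3)->S->(1,3)
  grid max=2 at (3,3)
Step 4: ant0:(3,3)->N->(2,3) | ant1:(1,3)->N->(0,3)
  grid max=1 at (0,3)
Step 5: ant0:(2,3)->S->(3,3) | ant1:(0,3)->S->(1,3)
  grid max=2 at (3,3)

(3,3) (1,3)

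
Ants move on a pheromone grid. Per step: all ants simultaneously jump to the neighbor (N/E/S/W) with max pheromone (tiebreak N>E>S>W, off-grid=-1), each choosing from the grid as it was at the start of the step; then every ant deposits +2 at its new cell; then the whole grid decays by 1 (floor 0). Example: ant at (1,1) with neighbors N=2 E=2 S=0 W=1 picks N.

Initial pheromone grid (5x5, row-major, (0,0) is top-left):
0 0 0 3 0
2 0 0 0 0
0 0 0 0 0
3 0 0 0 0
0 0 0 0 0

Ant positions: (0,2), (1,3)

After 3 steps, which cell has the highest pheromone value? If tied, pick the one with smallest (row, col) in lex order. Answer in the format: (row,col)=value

Step 1: ant0:(0,2)->E->(0,3) | ant1:(1,3)->N->(0,3)
  grid max=6 at (0,3)
Step 2: ant0:(0,3)->E->(0,4) | ant1:(0,3)->E->(0,4)
  grid max=5 at (0,3)
Step 3: ant0:(0,4)->W->(0,3) | ant1:(0,4)->W->(0,3)
  grid max=8 at (0,3)
Final grid:
  0 0 0 8 2
  0 0 0 0 0
  0 0 0 0 0
  0 0 0 0 0
  0 0 0 0 0
Max pheromone 8 at (0,3)

Answer: (0,3)=8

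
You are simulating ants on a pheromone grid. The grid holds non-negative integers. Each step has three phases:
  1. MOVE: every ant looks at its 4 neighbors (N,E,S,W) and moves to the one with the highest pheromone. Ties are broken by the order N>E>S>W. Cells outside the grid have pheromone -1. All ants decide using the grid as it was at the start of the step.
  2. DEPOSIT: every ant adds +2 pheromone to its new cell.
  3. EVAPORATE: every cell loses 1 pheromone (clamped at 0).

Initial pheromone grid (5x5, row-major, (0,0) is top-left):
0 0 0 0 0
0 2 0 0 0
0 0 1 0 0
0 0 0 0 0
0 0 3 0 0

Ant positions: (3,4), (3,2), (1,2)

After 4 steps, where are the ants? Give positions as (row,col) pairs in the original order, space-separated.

Step 1: ant0:(3,4)->N->(2,4) | ant1:(3,2)->S->(4,2) | ant2:(1,2)->W->(1,1)
  grid max=4 at (4,2)
Step 2: ant0:(2,4)->N->(1,4) | ant1:(4,2)->N->(3,2) | ant2:(1,1)->N->(0,1)
  grid max=3 at (4,2)
Step 3: ant0:(1,4)->N->(0,4) | ant1:(3,2)->S->(4,2) | ant2:(0,1)->S->(1,1)
  grid max=4 at (4,2)
Step 4: ant0:(0,4)->S->(1,4) | ant1:(4,2)->N->(3,2) | ant2:(1,1)->N->(0,1)
  grid max=3 at (4,2)

(1,4) (3,2) (0,1)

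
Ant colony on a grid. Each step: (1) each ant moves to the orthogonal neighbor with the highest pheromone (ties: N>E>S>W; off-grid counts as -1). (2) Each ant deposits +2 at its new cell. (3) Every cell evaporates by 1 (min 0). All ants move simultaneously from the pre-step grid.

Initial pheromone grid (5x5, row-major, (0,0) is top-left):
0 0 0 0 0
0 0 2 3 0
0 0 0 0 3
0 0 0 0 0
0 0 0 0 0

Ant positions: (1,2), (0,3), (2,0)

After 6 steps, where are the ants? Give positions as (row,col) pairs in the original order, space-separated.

Step 1: ant0:(1,2)->E->(1,3) | ant1:(0,3)->S->(1,3) | ant2:(2,0)->N->(1,0)
  grid max=6 at (1,3)
Step 2: ant0:(1,3)->W->(1,2) | ant1:(1,3)->W->(1,2) | ant2:(1,0)->N->(0,0)
  grid max=5 at (1,3)
Step 3: ant0:(1,2)->E->(1,3) | ant1:(1,2)->E->(1,3) | ant2:(0,0)->E->(0,1)
  grid max=8 at (1,3)
Step 4: ant0:(1,3)->W->(1,2) | ant1:(1,3)->W->(1,2) | ant2:(0,1)->E->(0,2)
  grid max=7 at (1,3)
Step 5: ant0:(1,2)->E->(1,3) | ant1:(1,2)->E->(1,3) | ant2:(0,2)->S->(1,2)
  grid max=10 at (1,3)
Step 6: ant0:(1,3)->W->(1,2) | ant1:(1,3)->W->(1,2) | ant2:(1,2)->E->(1,3)
  grid max=11 at (1,3)

(1,2) (1,2) (1,3)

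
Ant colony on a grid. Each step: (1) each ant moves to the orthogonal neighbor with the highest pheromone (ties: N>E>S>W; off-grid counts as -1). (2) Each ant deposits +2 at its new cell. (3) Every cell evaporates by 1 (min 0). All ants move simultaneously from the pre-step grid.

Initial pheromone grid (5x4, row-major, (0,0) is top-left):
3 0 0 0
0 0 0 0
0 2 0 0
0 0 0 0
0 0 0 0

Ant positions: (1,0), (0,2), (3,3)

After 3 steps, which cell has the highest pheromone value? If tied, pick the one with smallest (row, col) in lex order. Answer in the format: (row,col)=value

Step 1: ant0:(1,0)->N->(0,0) | ant1:(0,2)->E->(0,3) | ant2:(3,3)->N->(2,3)
  grid max=4 at (0,0)
Step 2: ant0:(0,0)->E->(0,1) | ant1:(0,3)->S->(1,3) | ant2:(2,3)->N->(1,3)
  grid max=3 at (0,0)
Step 3: ant0:(0,1)->W->(0,0) | ant1:(1,3)->N->(0,3) | ant2:(1,3)->N->(0,3)
  grid max=4 at (0,0)
Final grid:
  4 0 0 3
  0 0 0 2
  0 0 0 0
  0 0 0 0
  0 0 0 0
Max pheromone 4 at (0,0)

Answer: (0,0)=4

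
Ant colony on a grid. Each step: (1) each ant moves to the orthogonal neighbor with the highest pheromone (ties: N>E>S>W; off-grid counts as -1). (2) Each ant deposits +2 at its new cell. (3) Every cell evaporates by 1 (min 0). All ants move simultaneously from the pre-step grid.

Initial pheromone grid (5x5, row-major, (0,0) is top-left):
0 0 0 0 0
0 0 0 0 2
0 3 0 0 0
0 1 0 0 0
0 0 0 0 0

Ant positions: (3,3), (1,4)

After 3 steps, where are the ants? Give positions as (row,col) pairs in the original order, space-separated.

Step 1: ant0:(3,3)->N->(2,3) | ant1:(1,4)->N->(0,4)
  grid max=2 at (2,1)
Step 2: ant0:(2,3)->N->(1,3) | ant1:(0,4)->S->(1,4)
  grid max=2 at (1,4)
Step 3: ant0:(1,3)->E->(1,4) | ant1:(1,4)->W->(1,3)
  grid max=3 at (1,4)

(1,4) (1,3)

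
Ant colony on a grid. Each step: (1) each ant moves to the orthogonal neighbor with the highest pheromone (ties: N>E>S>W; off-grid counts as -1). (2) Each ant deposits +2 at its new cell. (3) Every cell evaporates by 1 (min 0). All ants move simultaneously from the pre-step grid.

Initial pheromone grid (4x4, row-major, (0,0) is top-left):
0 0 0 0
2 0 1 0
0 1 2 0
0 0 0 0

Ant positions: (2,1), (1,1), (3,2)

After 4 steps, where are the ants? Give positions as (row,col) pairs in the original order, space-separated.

Step 1: ant0:(2,1)->E->(2,2) | ant1:(1,1)->W->(1,0) | ant2:(3,2)->N->(2,2)
  grid max=5 at (2,2)
Step 2: ant0:(2,2)->N->(1,2) | ant1:(1,0)->N->(0,0) | ant2:(2,2)->N->(1,2)
  grid max=4 at (2,2)
Step 3: ant0:(1,2)->S->(2,2) | ant1:(0,0)->S->(1,0) | ant2:(1,2)->S->(2,2)
  grid max=7 at (2,2)
Step 4: ant0:(2,2)->N->(1,2) | ant1:(1,0)->N->(0,0) | ant2:(2,2)->N->(1,2)
  grid max=6 at (2,2)

(1,2) (0,0) (1,2)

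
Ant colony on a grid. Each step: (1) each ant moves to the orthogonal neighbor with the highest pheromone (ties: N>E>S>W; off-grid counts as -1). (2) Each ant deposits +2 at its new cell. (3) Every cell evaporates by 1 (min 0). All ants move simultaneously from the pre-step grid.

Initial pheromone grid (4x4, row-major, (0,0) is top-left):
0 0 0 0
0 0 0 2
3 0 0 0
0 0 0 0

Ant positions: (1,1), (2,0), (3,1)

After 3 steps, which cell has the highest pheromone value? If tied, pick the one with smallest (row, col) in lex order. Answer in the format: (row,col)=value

Step 1: ant0:(1,1)->N->(0,1) | ant1:(2,0)->N->(1,0) | ant2:(3,1)->N->(2,1)
  grid max=2 at (2,0)
Step 2: ant0:(0,1)->E->(0,2) | ant1:(1,0)->S->(2,0) | ant2:(2,1)->W->(2,0)
  grid max=5 at (2,0)
Step 3: ant0:(0,2)->E->(0,3) | ant1:(2,0)->N->(1,0) | ant2:(2,0)->N->(1,0)
  grid max=4 at (2,0)
Final grid:
  0 0 0 1
  3 0 0 0
  4 0 0 0
  0 0 0 0
Max pheromone 4 at (2,0)

Answer: (2,0)=4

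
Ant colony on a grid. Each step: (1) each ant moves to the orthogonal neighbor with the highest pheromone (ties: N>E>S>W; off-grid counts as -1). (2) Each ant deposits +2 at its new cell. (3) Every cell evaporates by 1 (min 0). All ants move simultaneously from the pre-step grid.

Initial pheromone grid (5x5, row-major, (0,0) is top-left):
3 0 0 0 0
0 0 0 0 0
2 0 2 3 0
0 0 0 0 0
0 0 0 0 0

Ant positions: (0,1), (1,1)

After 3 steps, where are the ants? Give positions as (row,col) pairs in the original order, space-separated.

Step 1: ant0:(0,1)->W->(0,0) | ant1:(1,1)->N->(0,1)
  grid max=4 at (0,0)
Step 2: ant0:(0,0)->E->(0,1) | ant1:(0,1)->W->(0,0)
  grid max=5 at (0,0)
Step 3: ant0:(0,1)->W->(0,0) | ant1:(0,0)->E->(0,1)
  grid max=6 at (0,0)

(0,0) (0,1)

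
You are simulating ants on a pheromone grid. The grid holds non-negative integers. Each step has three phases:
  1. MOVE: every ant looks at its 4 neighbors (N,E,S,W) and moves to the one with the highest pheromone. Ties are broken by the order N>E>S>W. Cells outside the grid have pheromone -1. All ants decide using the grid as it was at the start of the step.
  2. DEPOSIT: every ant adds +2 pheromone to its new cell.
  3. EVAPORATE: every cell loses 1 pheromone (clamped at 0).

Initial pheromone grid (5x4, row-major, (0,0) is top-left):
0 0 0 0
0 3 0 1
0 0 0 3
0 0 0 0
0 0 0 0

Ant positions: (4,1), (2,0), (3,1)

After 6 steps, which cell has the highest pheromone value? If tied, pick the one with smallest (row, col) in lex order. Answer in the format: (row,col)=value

Answer: (1,1)=13

Derivation:
Step 1: ant0:(4,1)->N->(3,1) | ant1:(2,0)->N->(1,0) | ant2:(3,1)->N->(2,1)
  grid max=2 at (1,1)
Step 2: ant0:(3,1)->N->(2,1) | ant1:(1,0)->E->(1,1) | ant2:(2,1)->N->(1,1)
  grid max=5 at (1,1)
Step 3: ant0:(2,1)->N->(1,1) | ant1:(1,1)->S->(2,1) | ant2:(1,1)->S->(2,1)
  grid max=6 at (1,1)
Step 4: ant0:(1,1)->S->(2,1) | ant1:(2,1)->N->(1,1) | ant2:(2,1)->N->(1,1)
  grid max=9 at (1,1)
Step 5: ant0:(2,1)->N->(1,1) | ant1:(1,1)->S->(2,1) | ant2:(1,1)->S->(2,1)
  grid max=10 at (1,1)
Step 6: ant0:(1,1)->S->(2,1) | ant1:(2,1)->N->(1,1) | ant2:(2,1)->N->(1,1)
  grid max=13 at (1,1)
Final grid:
  0 0 0 0
  0 13 0 0
  0 10 0 0
  0 0 0 0
  0 0 0 0
Max pheromone 13 at (1,1)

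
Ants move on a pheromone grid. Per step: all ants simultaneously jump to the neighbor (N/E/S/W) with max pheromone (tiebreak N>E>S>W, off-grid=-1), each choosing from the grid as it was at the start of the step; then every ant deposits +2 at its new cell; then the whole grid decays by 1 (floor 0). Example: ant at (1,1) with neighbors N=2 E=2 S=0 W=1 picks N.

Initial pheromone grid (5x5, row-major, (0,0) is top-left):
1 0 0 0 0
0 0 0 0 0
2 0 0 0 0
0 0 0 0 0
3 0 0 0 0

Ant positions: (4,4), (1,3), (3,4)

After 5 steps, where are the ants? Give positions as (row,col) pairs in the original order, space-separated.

Step 1: ant0:(4,4)->N->(3,4) | ant1:(1,3)->N->(0,3) | ant2:(3,4)->N->(2,4)
  grid max=2 at (4,0)
Step 2: ant0:(3,4)->N->(2,4) | ant1:(0,3)->E->(0,4) | ant2:(2,4)->S->(3,4)
  grid max=2 at (2,4)
Step 3: ant0:(2,4)->S->(3,4) | ant1:(0,4)->S->(1,4) | ant2:(3,4)->N->(2,4)
  grid max=3 at (2,4)
Step 4: ant0:(3,4)->N->(2,4) | ant1:(1,4)->S->(2,4) | ant2:(2,4)->S->(3,4)
  grid max=6 at (2,4)
Step 5: ant0:(2,4)->S->(3,4) | ant1:(2,4)->S->(3,4) | ant2:(3,4)->N->(2,4)
  grid max=7 at (2,4)

(3,4) (3,4) (2,4)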